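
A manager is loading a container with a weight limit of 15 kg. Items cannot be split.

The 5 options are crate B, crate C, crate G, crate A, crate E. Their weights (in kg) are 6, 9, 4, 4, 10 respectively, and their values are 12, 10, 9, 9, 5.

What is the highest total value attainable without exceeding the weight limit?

This is a 0-1 knapsack instance.
crate B + crate G + crate A: weight 6 + 4 + 4 = 14 ≤ 15, value 12 + 9 + 9 = 30.
crate B + crate C: weight 6 + 9 = 15 ≤ 15, value 12 + 10 = 22.
Best is crate B, crate G, and crate A with total value 30.

30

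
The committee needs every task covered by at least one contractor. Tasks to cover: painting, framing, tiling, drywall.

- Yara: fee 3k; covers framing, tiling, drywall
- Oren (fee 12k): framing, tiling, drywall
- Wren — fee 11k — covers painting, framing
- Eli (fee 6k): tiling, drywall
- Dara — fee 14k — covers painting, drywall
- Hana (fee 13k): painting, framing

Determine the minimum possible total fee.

Choose Yara and Wren: together they cover painting, framing, tiling, drywall — every task.
Total fee: 3 + 11 = 14.
No cover costs less than 14.

14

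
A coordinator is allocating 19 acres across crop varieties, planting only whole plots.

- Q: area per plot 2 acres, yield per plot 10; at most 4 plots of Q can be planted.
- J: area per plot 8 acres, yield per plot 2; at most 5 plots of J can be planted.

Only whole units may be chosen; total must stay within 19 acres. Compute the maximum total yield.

42

This is a bounded integer knapsack.
4×Q and 1×J: area 16 ≤ 19, yield 4·10 + 1·2 = 42.
4×Q: area 8 ≤ 19, yield 4·10 = 40.
Best is 42.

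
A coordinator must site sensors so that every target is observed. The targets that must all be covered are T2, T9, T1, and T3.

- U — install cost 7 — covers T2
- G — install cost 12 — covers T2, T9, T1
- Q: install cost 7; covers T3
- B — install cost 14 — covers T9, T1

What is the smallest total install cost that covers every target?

This is a weighted set-cover instance.
Choose G and Q: together they cover T2, T9, T1, T3 — every target.
Total install cost: 12 + 7 = 19.

19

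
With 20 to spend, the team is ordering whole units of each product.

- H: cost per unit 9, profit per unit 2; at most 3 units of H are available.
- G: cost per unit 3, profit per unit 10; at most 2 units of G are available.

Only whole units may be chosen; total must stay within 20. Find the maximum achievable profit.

22

This is a bounded integer knapsack.
G has the best ratio (10/3); taking only G gives at most 2×10 = 20 (stopped by the supply cap of 2).
Mixing does better — 1×H and 2×G: cost 15 ≤ 20, profit 1·2 + 2·10 = 22.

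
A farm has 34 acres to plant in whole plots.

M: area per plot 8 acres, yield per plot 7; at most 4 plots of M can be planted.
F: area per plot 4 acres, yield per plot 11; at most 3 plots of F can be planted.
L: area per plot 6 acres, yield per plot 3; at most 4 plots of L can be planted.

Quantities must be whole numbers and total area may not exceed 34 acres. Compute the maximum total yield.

50

Take 2×M, 3×F, and 1×L: area 34 ≤ 34, yield 2·7 + 3·11 + 1·3 = 50.
F has the best ratio (11/4) and is taken to its limit of 3; remaining capacity is filled optimally with the others.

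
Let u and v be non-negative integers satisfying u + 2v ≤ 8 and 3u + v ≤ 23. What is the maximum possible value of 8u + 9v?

57

Relaxing integrality, the LP optimum is 62.60 at (u,v) = (7.6, 0.2), which is not an integer point.
(u,v)=(6,1): 1·6+2·1=8≤8, 3·6+1·1=19≤23, objective 57.
(u,v)=(7,0): 1·7+2·0=7≤8, 3·7+1·0=21≤23, objective 56.
(u,v)=(5,1): 1·5+2·1=7≤8, 3·5+1·1=16≤23, objective 49.
(u,v)=(6,0): 1·6+2·0=6≤8, 3·6+1·0=18≤23, objective 48.
Maximum is 57 at (u,v)=(6,1).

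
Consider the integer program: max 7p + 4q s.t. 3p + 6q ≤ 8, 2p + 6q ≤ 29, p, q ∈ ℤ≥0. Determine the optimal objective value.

The continuous relaxation peaks at (2.67, 0) with value 18.67; rounding to a feasible lattice point costs some objective.
(p,q)=(2,0) is feasible, giving 14.
(p,q)=(1,0) is feasible, giving 7.
No feasible integer point exceeds 14.

14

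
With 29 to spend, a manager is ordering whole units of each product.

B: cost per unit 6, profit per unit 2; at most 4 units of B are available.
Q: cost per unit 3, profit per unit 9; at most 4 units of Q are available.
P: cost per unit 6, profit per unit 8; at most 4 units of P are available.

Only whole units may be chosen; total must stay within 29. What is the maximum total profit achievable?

52

Take 4×Q and 2×P: cost 24 ≤ 29, profit 4·9 + 2·8 = 52.
Q has the best ratio (9/3) and is taken to its limit of 4; remaining capacity is filled optimally with the others.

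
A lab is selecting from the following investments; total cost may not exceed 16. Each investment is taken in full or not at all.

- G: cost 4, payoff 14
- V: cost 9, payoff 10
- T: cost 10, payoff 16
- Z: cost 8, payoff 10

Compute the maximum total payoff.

Take G and T: cost 4 + 10 = 14 ≤ 16, payoff 14 + 16 = 30.
No other feasible combination does better.

30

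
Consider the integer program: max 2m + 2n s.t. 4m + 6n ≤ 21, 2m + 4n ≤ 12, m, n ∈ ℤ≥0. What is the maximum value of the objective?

10

The continuous relaxation peaks at (5.25, 0) with value 10.50; rounding to a feasible lattice point costs some objective.
(m,n)=(5,0): 4·5+6·0=20≤21, 2·5+4·0=10≤12, objective 10.
(m,n)=(4,0): 4·4+6·0=16≤21, 2·4+4·0=8≤12, objective 8.
No feasible integer point exceeds 10.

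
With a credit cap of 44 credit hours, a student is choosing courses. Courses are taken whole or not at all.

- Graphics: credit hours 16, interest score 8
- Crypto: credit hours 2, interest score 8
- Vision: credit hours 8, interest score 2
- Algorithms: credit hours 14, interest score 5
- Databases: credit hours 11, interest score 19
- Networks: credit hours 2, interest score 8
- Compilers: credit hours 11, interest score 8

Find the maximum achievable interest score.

51

Allowing fractional choices, the relaxed optimum would be about 51.7, but courses are indivisible.
Crypto + Algorithms + Databases + Networks + Compilers: credit hours 2 + 14 + 11 + 2 + 11 = 40 ≤ 44, interest score 8 + 5 + 19 + 8 + 8 = 48.
Graphics + Crypto + Databases + Networks + Compilers: credit hours 16 + 2 + 11 + 2 + 11 = 42 ≤ 44, interest score 8 + 8 + 19 + 8 + 8 = 51.
Best is Graphics, Crypto, Databases, Networks, and Compilers with total interest score 51.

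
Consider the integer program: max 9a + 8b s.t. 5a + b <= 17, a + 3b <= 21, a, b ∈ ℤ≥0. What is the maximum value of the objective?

66

(a,b)=(2,6): 5·2+1·6=16≤17, 1·2+3·6=20≤21, objective 66.
(a,b)=(2,5): 5·2+1·5=15≤17, 1·2+3·5=17≤21, objective 58.
(a,b)=(1,6): 5·1+1·6=11≤17, 1·1+3·6=19≤21, objective 57.
Maximum is 66 at (a,b)=(2,6).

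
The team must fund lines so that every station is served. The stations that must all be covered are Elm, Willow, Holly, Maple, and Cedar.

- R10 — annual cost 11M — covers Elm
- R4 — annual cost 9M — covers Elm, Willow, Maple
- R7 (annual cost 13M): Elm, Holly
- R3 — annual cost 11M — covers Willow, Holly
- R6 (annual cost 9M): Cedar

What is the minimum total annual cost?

This is an integer covering problem.
Choose R4, R3, and R6: together they cover Elm, Willow, Holly, Maple, Cedar — every station.
Total annual cost: 9 + 11 + 9 = 29.
No cover costs less than 29.

29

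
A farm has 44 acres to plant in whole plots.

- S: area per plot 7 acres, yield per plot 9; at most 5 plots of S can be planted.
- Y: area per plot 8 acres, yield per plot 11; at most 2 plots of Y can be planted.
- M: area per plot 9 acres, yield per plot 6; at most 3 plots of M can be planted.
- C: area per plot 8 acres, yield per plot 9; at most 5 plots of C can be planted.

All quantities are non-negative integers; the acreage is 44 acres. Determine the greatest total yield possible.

58

Y has the best ratio (11/8); taking only Y gives at most 2×11 = 22 (stopped by the supply cap of 2).
Mixing does better — 4×S and 2×Y: area 44 ≤ 44, yield 4·9 + 2·11 = 58.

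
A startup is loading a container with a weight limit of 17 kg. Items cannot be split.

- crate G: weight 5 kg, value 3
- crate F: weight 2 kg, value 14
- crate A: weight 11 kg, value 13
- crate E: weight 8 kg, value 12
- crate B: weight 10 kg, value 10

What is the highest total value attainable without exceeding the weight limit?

29

This is an integer program with binary decision variables.
crate G + crate F + crate B: weight 5 + 2 + 10 = 17 ≤ 17, value 3 + 14 + 10 = 27.
crate F + crate A: weight 2 + 11 = 13 ≤ 17, value 14 + 13 = 27.
crate G + crate F + crate E: weight 5 + 2 + 8 = 15 ≤ 17, value 3 + 14 + 12 = 29.
Best is crate G, crate F, and crate E with total value 29.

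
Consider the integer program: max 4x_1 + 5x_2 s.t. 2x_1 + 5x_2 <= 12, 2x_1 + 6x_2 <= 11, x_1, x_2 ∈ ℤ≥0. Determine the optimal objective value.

20

(x_1,x_2)=(5,0) is feasible, giving 20.
(x_1,x_2)=(4,0) is feasible, giving 16.
No feasible integer point exceeds 20.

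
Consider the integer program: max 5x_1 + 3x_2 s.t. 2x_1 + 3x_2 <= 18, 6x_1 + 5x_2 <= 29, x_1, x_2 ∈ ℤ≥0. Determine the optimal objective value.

23

Relaxing integrality, the LP optimum is 24.17 at (x_1,x_2) = (4.83, 0), which is not an integer point.
(x_1,x_2)=(4,1): 2·4+3·1=11≤18, 6·4+5·1=29≤29, objective 23.
(x_1,x_2)=(3,2): 2·3+3·2=12≤18, 6·3+5·2=28≤29, objective 21.
(x_1,x_2)=(4,0): 2·4+3·0=8≤18, 6·4+5·0=24≤29, objective 20.
Maximum is 23 at (x_1,x_2)=(4,1).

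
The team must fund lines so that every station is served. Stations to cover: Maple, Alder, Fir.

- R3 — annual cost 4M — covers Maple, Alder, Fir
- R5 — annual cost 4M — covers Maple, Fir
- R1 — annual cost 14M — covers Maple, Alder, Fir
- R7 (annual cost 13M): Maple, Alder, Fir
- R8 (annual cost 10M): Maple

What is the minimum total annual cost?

4

This is a weighted set-cover instance.
R3 alone covers Maple, Alder, Fir — every station.
Total annual cost: 4.
No cover costs less than 4.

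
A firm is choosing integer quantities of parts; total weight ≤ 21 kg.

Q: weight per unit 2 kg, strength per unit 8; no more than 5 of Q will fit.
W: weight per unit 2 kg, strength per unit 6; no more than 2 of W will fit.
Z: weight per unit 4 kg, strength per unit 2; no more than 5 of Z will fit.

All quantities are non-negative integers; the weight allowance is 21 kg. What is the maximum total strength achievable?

54

Take 5×Q, 2×W, and 1×Z: weight 18 ≤ 21, strength 5·8 + 2·6 + 1·2 = 54.
Q has the best ratio (8/2) and is taken to its limit of 5; remaining capacity is filled optimally with the others.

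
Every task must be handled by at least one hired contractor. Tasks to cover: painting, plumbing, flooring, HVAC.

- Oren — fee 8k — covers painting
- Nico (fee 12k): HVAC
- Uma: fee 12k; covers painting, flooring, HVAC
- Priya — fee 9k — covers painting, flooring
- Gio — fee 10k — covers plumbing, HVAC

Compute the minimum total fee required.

Choose Priya and Gio: together they cover painting, plumbing, flooring, HVAC — every task.
Total fee: 9 + 10 = 19.

19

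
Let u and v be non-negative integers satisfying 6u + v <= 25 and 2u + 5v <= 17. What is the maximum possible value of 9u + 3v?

The continuous relaxation peaks at (3.86, 1.86) with value 40.29; rounding to a feasible lattice point costs some objective.
(u,v)=(4,1): 6·4+1·1=25≤25, 2·4+5·1=13≤17, objective 39.
(u,v)=(4,0): 6·4+1·0=24≤25, 2·4+5·0=8≤17, objective 36.
The best lattice point is (4,1), giving 39.

39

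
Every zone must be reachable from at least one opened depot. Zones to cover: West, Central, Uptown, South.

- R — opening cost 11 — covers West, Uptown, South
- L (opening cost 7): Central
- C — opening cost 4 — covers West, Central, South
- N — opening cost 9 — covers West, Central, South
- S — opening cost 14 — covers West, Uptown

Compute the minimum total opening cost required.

This is a weighted set-cover instance.
Choose R and C: together they cover West, Central, Uptown, South — every zone.
Total opening cost: 11 + 4 = 15.
No cover costs less than 15.

15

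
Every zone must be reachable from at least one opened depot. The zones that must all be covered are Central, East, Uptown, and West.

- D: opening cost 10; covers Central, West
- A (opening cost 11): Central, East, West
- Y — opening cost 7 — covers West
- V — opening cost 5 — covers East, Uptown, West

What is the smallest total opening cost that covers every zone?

Choose D and V: together they cover Central, East, Uptown, West — every zone.
Total opening cost: 10 + 5 = 15.

15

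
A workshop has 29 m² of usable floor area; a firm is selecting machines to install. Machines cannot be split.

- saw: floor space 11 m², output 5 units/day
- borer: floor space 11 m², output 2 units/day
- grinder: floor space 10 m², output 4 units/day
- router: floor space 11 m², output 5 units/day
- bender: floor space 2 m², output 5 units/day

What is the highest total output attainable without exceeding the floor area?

15

Allowing fractional choices, the relaxed optimum would be about 17.0, but machines are indivisible.
saw + grinder + bender: floor space 11 + 10 + 2 = 23 ≤ 29, output 5 + 4 + 5 = 14.
saw + router + bender: floor space 11 + 11 + 2 = 24 ≤ 29, output 5 + 5 + 5 = 15.
Best is saw, router, and bender with total output 15.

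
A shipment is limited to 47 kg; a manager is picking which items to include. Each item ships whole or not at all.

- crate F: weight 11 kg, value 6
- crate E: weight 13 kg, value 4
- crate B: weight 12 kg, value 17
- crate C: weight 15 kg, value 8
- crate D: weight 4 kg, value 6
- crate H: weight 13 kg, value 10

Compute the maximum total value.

41

Allowing fractional choices, the relaxed optimum would be about 42.7, but items are indivisible.
crate F + crate B + crate D + crate H: weight 11 + 12 + 4 + 13 = 40 ≤ 47, value 6 + 17 + 6 + 10 = 39.
crate F + crate B + crate C + crate D: weight 11 + 12 + 15 + 4 = 42 ≤ 47, value 6 + 17 + 8 + 6 = 37.
crate B + crate C + crate D + crate H: weight 12 + 15 + 4 + 13 = 44 ≤ 47, value 17 + 8 + 6 + 10 = 41.
Best is crate B, crate C, crate D, and crate H with total value 41.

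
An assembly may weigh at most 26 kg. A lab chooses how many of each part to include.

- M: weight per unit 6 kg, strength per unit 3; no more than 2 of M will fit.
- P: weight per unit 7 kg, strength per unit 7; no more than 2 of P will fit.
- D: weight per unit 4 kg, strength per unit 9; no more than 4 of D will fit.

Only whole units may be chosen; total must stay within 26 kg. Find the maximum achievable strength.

2×P and 3×D: weight 26 ≤ 26, strength 2·7 + 3·9 = 41.
1×P and 4×D: weight 23 ≤ 26, strength 1·7 + 4·9 = 43.
Best is 43.

43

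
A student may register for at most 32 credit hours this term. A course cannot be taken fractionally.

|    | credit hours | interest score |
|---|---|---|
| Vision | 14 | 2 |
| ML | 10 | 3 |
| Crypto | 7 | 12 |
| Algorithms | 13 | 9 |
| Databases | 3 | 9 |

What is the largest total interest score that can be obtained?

ML + Crypto + Algorithms: credit hours 10 + 7 + 13 = 30 ≤ 32, interest score 3 + 12 + 9 = 24.
Crypto + Algorithms + Databases: credit hours 7 + 13 + 3 = 23 ≤ 32, interest score 12 + 9 + 9 = 30.
ML + Crypto + Databases: credit hours 10 + 7 + 3 = 20 ≤ 32, interest score 3 + 12 + 9 = 24.
Best is Crypto, Algorithms, and Databases with total interest score 30.

30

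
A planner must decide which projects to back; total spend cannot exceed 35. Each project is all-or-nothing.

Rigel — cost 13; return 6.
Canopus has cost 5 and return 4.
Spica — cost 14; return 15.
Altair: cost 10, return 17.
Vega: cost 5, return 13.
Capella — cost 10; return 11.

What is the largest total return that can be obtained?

Spica + Altair + Vega: cost 14 + 10 + 5 = 29 ≤ 35, return 15 + 17 + 13 = 45.
Canopus + Spica + Altair + Vega: cost 5 + 14 + 10 + 5 = 34 ≤ 35, return 4 + 15 + 17 + 13 = 49.
Best is Canopus, Spica, Altair, and Vega with total return 49.

49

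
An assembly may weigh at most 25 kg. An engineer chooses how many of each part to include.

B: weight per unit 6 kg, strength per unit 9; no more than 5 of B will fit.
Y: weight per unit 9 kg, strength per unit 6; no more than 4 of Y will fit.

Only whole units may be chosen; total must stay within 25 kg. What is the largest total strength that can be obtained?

36

B has the best ratio (9/6); taking only B gives at most 4×9 = 36 (stopped by the weight limit).
Optimal: 4×B: weight 24 ≤ 25, strength 4·9 = 36.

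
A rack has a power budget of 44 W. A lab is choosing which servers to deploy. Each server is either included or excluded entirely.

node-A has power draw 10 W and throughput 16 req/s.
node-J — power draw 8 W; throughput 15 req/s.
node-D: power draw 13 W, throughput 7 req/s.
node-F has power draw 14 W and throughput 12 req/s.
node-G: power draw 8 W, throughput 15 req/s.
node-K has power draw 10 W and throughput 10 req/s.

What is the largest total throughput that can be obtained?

Treat it as a binary knapsack problem.
node-A + node-J + node-G + node-K: power draw 10 + 8 + 8 + 10 = 36 ≤ 44, throughput 16 + 15 + 15 + 10 = 56.
node-A + node-J + node-F + node-G: power draw 10 + 8 + 14 + 8 = 40 ≤ 44, throughput 16 + 15 + 12 + 15 = 58.
Best is node-A, node-J, node-F, and node-G with total throughput 58.

58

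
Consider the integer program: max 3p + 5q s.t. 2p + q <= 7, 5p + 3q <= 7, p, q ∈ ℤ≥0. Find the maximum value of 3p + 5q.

10

(p,q)=(0,2): 2·0+1·2=2≤7, 5·0+3·2=6≤7, objective 10.
(p,q)=(0,1): 2·0+1·1=1≤7, 5·0+3·1=3≤7, objective 5.
Maximum is 10 at (p,q)=(0,2).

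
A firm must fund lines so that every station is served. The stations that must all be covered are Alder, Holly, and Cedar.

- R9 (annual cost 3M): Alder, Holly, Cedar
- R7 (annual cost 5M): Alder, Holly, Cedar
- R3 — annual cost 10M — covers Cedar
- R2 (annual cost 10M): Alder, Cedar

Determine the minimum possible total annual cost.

3

R9 alone covers Alder, Holly, Cedar — every station.
Total annual cost: 3.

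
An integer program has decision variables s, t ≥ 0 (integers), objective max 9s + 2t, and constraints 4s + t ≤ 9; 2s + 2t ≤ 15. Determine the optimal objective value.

20

(s,t)=(2,1): 4·2+1·1=9≤9, 2·2+2·1=6≤15, objective 20.
(s,t)=(2,0): 4·2+1·0=8≤9, 2·2+2·0=4≤15, objective 18.
The best lattice point is (2,1), giving 20.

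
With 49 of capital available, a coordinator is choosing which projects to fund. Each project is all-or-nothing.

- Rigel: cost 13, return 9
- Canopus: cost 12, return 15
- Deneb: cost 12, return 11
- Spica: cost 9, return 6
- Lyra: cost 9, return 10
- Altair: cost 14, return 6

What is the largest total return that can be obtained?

This is an integer program with binary decision variables.
Take Rigel, Canopus, Deneb, and Lyra: cost 13 + 12 + 12 + 9 = 46 ≤ 49, return 9 + 15 + 11 + 10 = 45.
No other feasible combination does better.

45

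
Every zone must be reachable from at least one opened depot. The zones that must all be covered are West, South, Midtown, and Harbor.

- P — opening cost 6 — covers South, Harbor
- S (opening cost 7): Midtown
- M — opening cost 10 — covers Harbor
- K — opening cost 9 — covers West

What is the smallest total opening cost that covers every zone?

This is an integer covering problem.
Choose P, S, and K: together they cover West, South, Midtown, Harbor — every zone.
Total opening cost: 6 + 7 + 9 = 22.
No cover costs less than 22.

22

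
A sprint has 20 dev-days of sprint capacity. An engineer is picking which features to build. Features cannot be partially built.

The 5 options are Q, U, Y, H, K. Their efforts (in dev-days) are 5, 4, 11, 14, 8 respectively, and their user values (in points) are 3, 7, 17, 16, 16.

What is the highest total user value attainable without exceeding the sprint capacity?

33

This is an integer program with binary decision variables.
Allowing fractional choices, the relaxed optimum would be about 35.4, but features are indivisible.
Q + U + Y: effort 5 + 4 + 11 = 20 ≤ 20, user value 3 + 7 + 17 = 27.
Y + K: effort 11 + 8 = 19 ≤ 20, user value 17 + 16 = 33.
Best is Y and K with total user value 33.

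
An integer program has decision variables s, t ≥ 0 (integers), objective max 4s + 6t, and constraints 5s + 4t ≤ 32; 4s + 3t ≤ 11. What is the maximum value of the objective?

18

Relaxing integrality, the LP optimum is 22.00 at (s,t) = (0, 3.67), which is not an integer point.
(s,t)=(0,3): 5·0+4·3=12≤32, 4·0+3·3=9≤11, objective 18.
(s,t)=(1,2): 5·1+4·2=13≤32, 4·1+3·2=10≤11, objective 16.
(s,t)=(0,2): 5·0+4·2=8≤32, 4·0+3·2=6≤11, objective 12.
No feasible integer point exceeds 18.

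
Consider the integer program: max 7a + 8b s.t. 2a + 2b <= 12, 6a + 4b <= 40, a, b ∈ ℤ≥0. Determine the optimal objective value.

48

(a,b)=(0,6): 2·0+2·6=12≤12, 6·0+4·6=24≤40, objective 48.
(a,b)=(1,5): 2·1+2·5=12≤12, 6·1+4·5=26≤40, objective 47.
(a,b)=(0,5): 2·0+2·5=10≤12, 6·0+4·5=20≤40, objective 40.
Maximum is 48 at (a,b)=(0,6).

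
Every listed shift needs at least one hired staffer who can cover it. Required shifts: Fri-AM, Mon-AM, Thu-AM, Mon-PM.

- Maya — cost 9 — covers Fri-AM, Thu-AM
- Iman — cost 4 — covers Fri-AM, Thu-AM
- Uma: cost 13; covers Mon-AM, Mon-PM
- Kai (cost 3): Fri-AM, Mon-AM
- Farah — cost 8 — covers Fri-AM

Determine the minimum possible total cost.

17

The greedy cost-per-new-shift heuristic would pick Kai, Iman, and Uma for 20, but a cheaper cover exists.
Choose Iman and Uma: together they cover Fri-AM, Mon-AM, Thu-AM, Mon-PM — every shift.
Total cost: 4 + 13 = 17.
No cover costs less than 17.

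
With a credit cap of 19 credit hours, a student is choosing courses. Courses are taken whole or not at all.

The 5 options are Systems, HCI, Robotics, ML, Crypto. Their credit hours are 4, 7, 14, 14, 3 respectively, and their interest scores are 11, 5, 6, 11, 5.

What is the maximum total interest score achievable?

Allowing fractional choices, the relaxed optimum would be about 25.4, but courses are indivisible.
Systems + HCI + Crypto: credit hours 4 + 7 + 3 = 14 ≤ 19, interest score 11 + 5 + 5 = 21.
Systems + ML: credit hours 4 + 14 = 18 ≤ 19, interest score 11 + 11 = 22.
Systems + Robotics: credit hours 4 + 14 = 18 ≤ 19, interest score 11 + 6 = 17.
Best is Systems and ML with total interest score 22.

22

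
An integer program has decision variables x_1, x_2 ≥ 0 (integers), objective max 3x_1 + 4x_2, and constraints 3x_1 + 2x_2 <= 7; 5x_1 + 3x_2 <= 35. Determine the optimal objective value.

12

The continuous relaxation peaks at (0, 3.5) with value 14.00; rounding to a feasible lattice point costs some objective.
(x_1,x_2)=(0,3) is feasible, giving 12.
(x_1,x_2)=(1,2) is feasible, giving 11.
(x_1,x_2)=(0,2) is feasible, giving 8.
No feasible integer point exceeds 12.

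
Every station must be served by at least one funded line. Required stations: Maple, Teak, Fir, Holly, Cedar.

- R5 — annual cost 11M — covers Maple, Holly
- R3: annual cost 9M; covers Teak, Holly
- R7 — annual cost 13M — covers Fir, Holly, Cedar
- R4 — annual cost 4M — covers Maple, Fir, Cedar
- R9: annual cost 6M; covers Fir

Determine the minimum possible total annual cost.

13

This is an integer covering problem.
Choose R3 and R4: together they cover Maple, Teak, Fir, Holly, Cedar — every station.
Total annual cost: 9 + 4 = 13.
No cover costs less than 13.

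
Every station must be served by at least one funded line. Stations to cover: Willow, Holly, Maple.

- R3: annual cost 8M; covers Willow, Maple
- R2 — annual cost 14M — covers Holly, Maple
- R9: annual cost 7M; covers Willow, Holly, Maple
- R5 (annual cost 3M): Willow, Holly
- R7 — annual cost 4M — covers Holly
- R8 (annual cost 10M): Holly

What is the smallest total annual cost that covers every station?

7

The greedy cost-per-new-station heuristic would pick R5 and R9 for 10, but a cheaper cover exists.
R9 alone covers Willow, Holly, Maple — every station.
Total annual cost: 7.
No cover costs less than 7.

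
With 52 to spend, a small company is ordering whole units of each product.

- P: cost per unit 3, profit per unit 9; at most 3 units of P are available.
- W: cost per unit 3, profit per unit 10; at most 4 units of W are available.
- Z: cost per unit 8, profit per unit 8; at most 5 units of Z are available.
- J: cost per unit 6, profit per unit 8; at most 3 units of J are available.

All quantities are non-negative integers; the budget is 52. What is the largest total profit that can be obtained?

99

W has the best ratio (10/3); taking only W gives at most 4×10 = 40 (stopped by the supply cap of 4).
Mixing does better — 3×P, 4×W, 1×Z, and 3×J: cost 47 ≤ 52, profit 3·9 + 4·10 + 1·8 + 3·8 = 99.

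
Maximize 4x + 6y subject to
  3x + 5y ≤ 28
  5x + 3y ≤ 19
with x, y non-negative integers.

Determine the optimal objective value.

30

(x,y)=(0,5): 3·0+5·5=25≤28, 5·0+3·5=15≤19, objective 30.
(x,y)=(1,4): 3·1+5·4=23≤28, 5·1+3·4=17≤19, objective 28.
(x,y)=(0,4): 3·0+5·4=20≤28, 5·0+3·4=12≤19, objective 24.
Maximum is 30 at (x,y)=(0,5).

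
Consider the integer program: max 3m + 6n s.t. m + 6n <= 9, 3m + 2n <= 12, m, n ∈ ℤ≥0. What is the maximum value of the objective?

Relaxing integrality, the LP optimum is 15.75 at (m,n) = (3.38, 0.938), which is not an integer point.
(m,n)=(3,1): 1·3+6·1=9≤9, 3·3+2·1=11≤12, objective 15.
(m,n)=(4,0): 1·4+6·0=4≤9, 3·4+2·0=12≤12, objective 12.
(m,n)=(2,1): 1·2+6·1=8≤9, 3·2+2·1=8≤12, objective 12.
(m,n)=(3,0): 1·3+6·0=3≤9, 3·3+2·0=9≤12, objective 9.
No feasible integer point exceeds 15.

15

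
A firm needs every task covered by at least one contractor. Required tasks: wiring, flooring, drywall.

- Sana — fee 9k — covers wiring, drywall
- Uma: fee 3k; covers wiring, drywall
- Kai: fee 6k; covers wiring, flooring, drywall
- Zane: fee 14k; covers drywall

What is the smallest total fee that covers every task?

The greedy cost-per-new-task heuristic would pick Uma and Kai for 9, but a cheaper cover exists.
Kai alone covers wiring, flooring, drywall — every task.
Total fee: 6.
No cover costs less than 6.

6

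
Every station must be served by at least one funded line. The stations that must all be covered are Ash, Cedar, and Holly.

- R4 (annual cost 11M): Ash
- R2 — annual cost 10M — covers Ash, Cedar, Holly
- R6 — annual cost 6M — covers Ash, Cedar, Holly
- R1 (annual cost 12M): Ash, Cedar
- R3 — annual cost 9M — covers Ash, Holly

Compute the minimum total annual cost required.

6

R6 alone covers Ash, Cedar, Holly — every station.
Total annual cost: 6.
No cover costs less than 6.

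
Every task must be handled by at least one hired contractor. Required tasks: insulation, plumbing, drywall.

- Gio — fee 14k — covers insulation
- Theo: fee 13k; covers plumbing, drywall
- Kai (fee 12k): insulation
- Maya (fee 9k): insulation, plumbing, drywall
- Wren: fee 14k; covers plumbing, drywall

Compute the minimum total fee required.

9

This is a weighted set-cover instance.
Maya alone covers insulation, plumbing, drywall — every task.
Total fee: 9.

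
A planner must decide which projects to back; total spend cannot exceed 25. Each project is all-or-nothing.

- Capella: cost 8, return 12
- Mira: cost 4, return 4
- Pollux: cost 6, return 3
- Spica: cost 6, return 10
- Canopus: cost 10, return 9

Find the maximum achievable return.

Treat it as a binary knapsack problem.
Take Capella, Spica, and Canopus: cost 8 + 6 + 10 = 24 ≤ 25, return 12 + 10 + 9 = 31.
No other feasible combination does better.

31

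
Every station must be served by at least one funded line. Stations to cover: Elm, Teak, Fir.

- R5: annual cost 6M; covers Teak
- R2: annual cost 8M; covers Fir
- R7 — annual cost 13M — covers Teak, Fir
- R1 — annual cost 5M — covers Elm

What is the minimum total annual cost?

The greedy cost-per-new-station heuristic would pick R1, R5, and R2 for 19, but a cheaper cover exists.
Choose R7 and R1: together they cover Elm, Teak, Fir — every station.
Total annual cost: 13 + 5 = 18.
No cover costs less than 18.

18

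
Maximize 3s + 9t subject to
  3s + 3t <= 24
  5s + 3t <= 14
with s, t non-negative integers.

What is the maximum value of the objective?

The continuous relaxation peaks at (0, 4.67) with value 42.00; rounding to a feasible lattice point costs some objective.
(s,t)=(0,4) is feasible, giving 36.
(s,t)=(1,3) is feasible, giving 30.
The best lattice point is (0,4), giving 36.

36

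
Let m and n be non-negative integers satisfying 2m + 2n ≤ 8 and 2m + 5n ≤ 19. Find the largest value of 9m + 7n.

(m,n)=(4,0): 2·4+2·0=8≤8, 2·4+5·0=8≤19, objective 36.
(m,n)=(3,1): 2·3+2·1=8≤8, 2·3+5·1=11≤19, objective 34.
Maximum is 36 at (m,n)=(4,0).

36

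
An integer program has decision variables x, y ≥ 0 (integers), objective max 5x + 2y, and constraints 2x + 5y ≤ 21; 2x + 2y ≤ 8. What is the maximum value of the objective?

(x,y)=(4,0): 2·4+5·0=8≤21, 2·4+2·0=8≤8, objective 20.
(x,y)=(3,1): 2·3+5·1=11≤21, 2·3+2·1=8≤8, objective 17.
(x,y)=(3,0): 2·3+5·0=6≤21, 2·3+2·0=6≤8, objective 15.
Maximum is 20 at (x,y)=(4,0).

20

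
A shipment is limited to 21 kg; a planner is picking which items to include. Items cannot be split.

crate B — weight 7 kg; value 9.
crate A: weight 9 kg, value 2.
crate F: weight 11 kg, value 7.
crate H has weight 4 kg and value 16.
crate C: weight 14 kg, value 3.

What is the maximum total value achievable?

This is a 0-1 knapsack instance.
Take crate B, crate A, and crate H: weight 7 + 9 + 4 = 20 ≤ 21, value 9 + 2 + 16 = 27.
No other feasible combination does better.

27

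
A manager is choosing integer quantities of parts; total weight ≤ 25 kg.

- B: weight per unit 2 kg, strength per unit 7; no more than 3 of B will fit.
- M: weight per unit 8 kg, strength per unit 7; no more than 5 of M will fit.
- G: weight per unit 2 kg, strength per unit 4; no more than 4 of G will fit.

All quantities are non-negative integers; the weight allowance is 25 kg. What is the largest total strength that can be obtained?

B has the best ratio (7/2); taking only B gives at most 3×7 = 21 (stopped by the supply cap of 3).
Mixing does better — 3×B, 1×M, and 4×G: weight 22 ≤ 25, strength 3·7 + 1·7 + 4·4 = 44.

44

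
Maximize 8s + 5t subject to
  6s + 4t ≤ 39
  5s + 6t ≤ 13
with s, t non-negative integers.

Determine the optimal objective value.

The continuous relaxation peaks at (2.6, 0) with value 20.80; rounding to a feasible lattice point costs some objective.
(s,t)=(2,0): 6·2+4·0=12≤39, 5·2+6·0=10≤13, objective 16.
(s,t)=(1,1): 6·1+4·1=10≤39, 5·1+6·1=11≤13, objective 13.
(s,t)=(1,0): 6·1+4·0=6≤39, 5·1+6·0=5≤13, objective 8.
No feasible integer point exceeds 16.

16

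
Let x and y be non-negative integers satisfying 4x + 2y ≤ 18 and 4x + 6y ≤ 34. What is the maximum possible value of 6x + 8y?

46

(x,y)=(1,5): 4·1+2·5=14≤18, 4·1+6·5=34≤34, objective 46.
(x,y)=(2,4): 4·2+2·4=16≤18, 4·2+6·4=32≤34, objective 44.
(x,y)=(3,3): 4·3+2·3=18≤18, 4·3+6·3=30≤34, objective 42.
(x,y)=(0,5): 4·0+2·5=10≤18, 4·0+6·5=30≤34, objective 40.
Maximum is 46 at (x,y)=(1,5).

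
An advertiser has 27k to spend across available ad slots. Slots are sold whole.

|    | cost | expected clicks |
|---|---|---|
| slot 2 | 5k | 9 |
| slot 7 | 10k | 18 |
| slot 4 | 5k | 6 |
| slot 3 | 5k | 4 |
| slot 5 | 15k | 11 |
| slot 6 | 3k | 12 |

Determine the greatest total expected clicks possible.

Take slot 2, slot 7, slot 4, and slot 6: cost 5 + 10 + 5 + 3 = 23 ≤ 27, expected clicks 9 + 18 + 6 + 12 = 45.
No other feasible combination does better.

45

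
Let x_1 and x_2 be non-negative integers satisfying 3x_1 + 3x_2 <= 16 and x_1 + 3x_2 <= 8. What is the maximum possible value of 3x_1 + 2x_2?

15

The continuous relaxation peaks at (5.33, 0) with value 16.00; rounding to a feasible lattice point costs some objective.
(x_1,x_2)=(5,0): 3·5+3·0=15≤16, 1·5+3·0=5≤8, objective 15.
(x_1,x_2)=(4,1): 3·4+3·1=15≤16, 1·4+3·1=7≤8, objective 14.
(x_1,x_2)=(4,0): 3·4+3·0=12≤16, 1·4+3·0=4≤8, objective 12.
Maximum is 15 at (x_1,x_2)=(5,0).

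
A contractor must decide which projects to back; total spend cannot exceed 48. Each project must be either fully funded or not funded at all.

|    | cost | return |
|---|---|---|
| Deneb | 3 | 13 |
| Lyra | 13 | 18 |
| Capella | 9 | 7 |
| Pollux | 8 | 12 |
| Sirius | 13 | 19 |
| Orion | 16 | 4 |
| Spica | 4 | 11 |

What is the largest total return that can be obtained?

This is an integer program with binary decision variables.
Take Deneb, Lyra, Pollux, Sirius, and Spica: cost 3 + 13 + 8 + 13 + 4 = 41 ≤ 48, return 13 + 18 + 12 + 19 + 11 = 73.
No other feasible combination does better.

73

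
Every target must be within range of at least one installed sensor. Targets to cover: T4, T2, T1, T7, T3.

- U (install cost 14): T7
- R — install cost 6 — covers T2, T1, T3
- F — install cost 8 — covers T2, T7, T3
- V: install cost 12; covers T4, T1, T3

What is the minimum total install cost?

20

The greedy cost-per-new-target heuristic would pick R, F, and V for 26, but a cheaper cover exists.
Choose F and V: together they cover T4, T2, T1, T7, T3 — every target.
Total install cost: 8 + 12 = 20.
No cover costs less than 20.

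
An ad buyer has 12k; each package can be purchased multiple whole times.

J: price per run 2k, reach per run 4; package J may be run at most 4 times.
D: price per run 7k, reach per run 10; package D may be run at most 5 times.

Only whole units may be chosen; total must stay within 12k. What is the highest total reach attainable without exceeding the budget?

J has the best ratio (4/2); taking only J gives at most 4×4 = 16 (stopped by the supply cap of 4).
Mixing does better — 2×J and 1×D: price 11 ≤ 12, reach 2·4 + 1·10 = 18.

18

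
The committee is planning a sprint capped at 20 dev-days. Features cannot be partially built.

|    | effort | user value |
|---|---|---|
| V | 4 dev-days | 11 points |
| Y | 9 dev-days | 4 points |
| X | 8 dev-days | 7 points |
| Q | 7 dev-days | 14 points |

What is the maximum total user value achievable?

32

Take V, X, and Q: effort 4 + 8 + 7 = 19 ≤ 20, user value 11 + 7 + 14 = 32.
No other feasible combination does better.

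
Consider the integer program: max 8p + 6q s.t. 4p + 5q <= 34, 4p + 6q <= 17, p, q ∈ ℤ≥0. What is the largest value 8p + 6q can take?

32

The continuous relaxation peaks at (4.25, 0) with value 34.00; rounding to a feasible lattice point costs some objective.
(p,q)=(4,0): 4·4+5·0=16≤34, 4·4+6·0=16≤17, objective 32.
(p,q)=(3,0): 4·3+5·0=12≤34, 4·3+6·0=12≤17, objective 24.
No feasible integer point exceeds 32.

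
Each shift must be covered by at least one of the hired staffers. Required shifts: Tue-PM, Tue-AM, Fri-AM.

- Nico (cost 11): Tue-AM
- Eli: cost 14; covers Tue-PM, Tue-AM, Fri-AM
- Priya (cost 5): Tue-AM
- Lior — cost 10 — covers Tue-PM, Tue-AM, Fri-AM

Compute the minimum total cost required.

Lior alone covers Tue-PM, Tue-AM, Fri-AM — every shift.
Total cost: 10.
No cover costs less than 10.

10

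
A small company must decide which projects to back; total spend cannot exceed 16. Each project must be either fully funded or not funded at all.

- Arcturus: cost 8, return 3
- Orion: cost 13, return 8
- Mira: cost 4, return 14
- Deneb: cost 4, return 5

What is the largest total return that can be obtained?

This is a 0-1 knapsack instance.
Allowing fractional choices, the relaxed optimum would be about 23.9, but projects are indivisible.
Arcturus + Mira + Deneb: cost 8 + 4 + 4 = 16 ≤ 16, return 3 + 14 + 5 = 22.
Mira + Deneb: cost 4 + 4 = 8 ≤ 16, return 14 + 5 = 19.
Best is Arcturus, Mira, and Deneb with total return 22.

22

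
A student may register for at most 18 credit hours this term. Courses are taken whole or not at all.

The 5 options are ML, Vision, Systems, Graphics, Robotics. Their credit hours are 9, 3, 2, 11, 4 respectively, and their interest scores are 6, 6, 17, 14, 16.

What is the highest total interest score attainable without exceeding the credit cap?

47

Allowing fractional choices, the relaxed optimum would be about 50.5, but courses are indivisible.
Systems + Graphics + Robotics: credit hours 2 + 11 + 4 = 17 ≤ 18, interest score 17 + 14 + 16 = 47.
ML + Vision + Systems + Robotics: credit hours 9 + 3 + 2 + 4 = 18 ≤ 18, interest score 6 + 6 + 17 + 16 = 45.
Best is Systems, Graphics, and Robotics with total interest score 47.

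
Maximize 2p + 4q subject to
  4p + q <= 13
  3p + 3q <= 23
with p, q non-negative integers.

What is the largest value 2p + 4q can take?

28

The continuous relaxation peaks at (0, 7.67) with value 30.67; rounding to a feasible lattice point costs some objective.
(p,q)=(0,7): 4·0+1·7=7≤13, 3·0+3·7=21≤23, objective 28.
(p,q)=(1,6): 4·1+1·6=10≤13, 3·1+3·6=21≤23, objective 26.
(p,q)=(0,6): 4·0+1·6=6≤13, 3·0+3·6=18≤23, objective 24.
Maximum is 28 at (p,q)=(0,7).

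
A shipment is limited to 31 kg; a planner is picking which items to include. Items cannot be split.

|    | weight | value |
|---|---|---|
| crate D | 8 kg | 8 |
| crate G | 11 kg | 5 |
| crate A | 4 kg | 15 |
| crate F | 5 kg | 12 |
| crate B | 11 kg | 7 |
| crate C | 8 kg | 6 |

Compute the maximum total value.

42

Treat it as a binary knapsack problem.
crate D + crate G + crate A + crate F: weight 8 + 11 + 4 + 5 = 28 ≤ 31, value 8 + 5 + 15 + 12 = 40.
crate D + crate A + crate F + crate B: weight 8 + 4 + 5 + 11 = 28 ≤ 31, value 8 + 15 + 12 + 7 = 42.
crate D + crate A + crate F + crate C: weight 8 + 4 + 5 + 8 = 25 ≤ 31, value 8 + 15 + 12 + 6 = 41.
Best is crate D, crate A, crate F, and crate B with total value 42.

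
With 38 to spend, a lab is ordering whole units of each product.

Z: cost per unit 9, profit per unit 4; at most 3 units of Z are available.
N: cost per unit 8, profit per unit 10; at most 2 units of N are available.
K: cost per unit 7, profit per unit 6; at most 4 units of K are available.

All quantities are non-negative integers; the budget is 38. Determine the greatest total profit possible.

2×N and 3×K: cost 37 ≤ 38, profit 2·10 + 3·6 = 38.
1×N and 4×K: cost 36 ≤ 38, profit 1·10 + 4·6 = 34.
Best is 38.

38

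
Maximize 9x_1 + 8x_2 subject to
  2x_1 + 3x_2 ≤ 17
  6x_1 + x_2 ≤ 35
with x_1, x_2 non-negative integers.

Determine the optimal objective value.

The continuous relaxation peaks at (5.5, 2) with value 65.50; rounding to a feasible lattice point costs some objective.
(x_1,x_2)=(5,2): 2·5+3·2=16≤17, 6·5+1·2=32≤35, objective 61.
(x_1,x_2)=(4,3): 2·4+3·3=17≤17, 6·4+1·3=27≤35, objective 60.
(x_1,x_2)=(5,1): 2·5+3·1=13≤17, 6·5+1·1=31≤35, objective 53.
The best lattice point is (5,2), giving 61.

61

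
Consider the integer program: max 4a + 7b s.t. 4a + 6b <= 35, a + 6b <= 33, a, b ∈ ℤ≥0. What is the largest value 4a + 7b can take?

39

(a,b)=(1,5): 4·1+6·5=34≤35, 1·1+6·5=31≤33, objective 39.
(a,b)=(2,4): 4·2+6·4=32≤35, 1·2+6·4=26≤33, objective 36.
(a,b)=(0,5): 4·0+6·5=30≤35, 1·0+6·5=30≤33, objective 35.
(a,b)=(1,4): 4·1+6·4=28≤35, 1·1+6·4=25≤33, objective 32.
The best lattice point is (1,5), giving 39.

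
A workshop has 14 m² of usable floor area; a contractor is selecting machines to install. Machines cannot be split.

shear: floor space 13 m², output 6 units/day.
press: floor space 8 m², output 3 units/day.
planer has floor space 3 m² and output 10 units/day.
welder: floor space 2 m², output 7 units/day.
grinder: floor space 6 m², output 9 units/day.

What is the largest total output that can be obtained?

26

This is an integer program with binary decision variables.
Allowing fractional choices, the relaxed optimum would be about 27.4, but machines are indivisible.
planer + welder + grinder: floor space 3 + 2 + 6 = 11 ≤ 14, output 10 + 7 + 9 = 26.
planer + grinder: floor space 3 + 6 = 9 ≤ 14, output 10 + 9 = 19.
press + planer + welder: floor space 8 + 3 + 2 = 13 ≤ 14, output 3 + 10 + 7 = 20.
Best is planer, welder, and grinder with total output 26.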